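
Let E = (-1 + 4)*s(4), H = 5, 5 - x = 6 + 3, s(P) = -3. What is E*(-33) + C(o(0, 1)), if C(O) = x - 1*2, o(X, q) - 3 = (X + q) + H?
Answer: 291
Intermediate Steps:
x = -4 (x = 5 - (6 + 3) = 5 - 1*9 = 5 - 9 = -4)
o(X, q) = 8 + X + q (o(X, q) = 3 + ((X + q) + 5) = 3 + (5 + X + q) = 8 + X + q)
E = -9 (E = (-1 + 4)*(-3) = 3*(-3) = -9)
C(O) = -6 (C(O) = -4 - 1*2 = -4 - 2 = -6)
E*(-33) + C(o(0, 1)) = -9*(-33) - 6 = 297 - 6 = 291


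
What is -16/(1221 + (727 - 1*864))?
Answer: -4/271 ≈ -0.014760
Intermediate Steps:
-16/(1221 + (727 - 1*864)) = -16/(1221 + (727 - 864)) = -16/(1221 - 137) = -16/1084 = (1/1084)*(-16) = -4/271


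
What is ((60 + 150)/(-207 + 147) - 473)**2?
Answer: 908209/4 ≈ 2.2705e+5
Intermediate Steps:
((60 + 150)/(-207 + 147) - 473)**2 = (210/(-60) - 473)**2 = (210*(-1/60) - 473)**2 = (-7/2 - 473)**2 = (-953/2)**2 = 908209/4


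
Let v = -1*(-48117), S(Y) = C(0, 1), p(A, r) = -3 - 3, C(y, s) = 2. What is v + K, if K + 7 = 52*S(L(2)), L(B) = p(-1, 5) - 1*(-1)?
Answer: 48214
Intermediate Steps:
p(A, r) = -6
L(B) = -5 (L(B) = -6 - 1*(-1) = -6 + 1 = -5)
S(Y) = 2
v = 48117
K = 97 (K = -7 + 52*2 = -7 + 104 = 97)
v + K = 48117 + 97 = 48214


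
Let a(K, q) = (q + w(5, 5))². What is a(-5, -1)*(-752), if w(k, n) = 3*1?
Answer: -3008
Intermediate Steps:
w(k, n) = 3
a(K, q) = (3 + q)² (a(K, q) = (q + 3)² = (3 + q)²)
a(-5, -1)*(-752) = (3 - 1)²*(-752) = 2²*(-752) = 4*(-752) = -3008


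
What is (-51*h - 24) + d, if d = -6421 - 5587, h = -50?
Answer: -9482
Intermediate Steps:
d = -12008
(-51*h - 24) + d = (-51*(-50) - 24) - 12008 = (2550 - 24) - 12008 = 2526 - 12008 = -9482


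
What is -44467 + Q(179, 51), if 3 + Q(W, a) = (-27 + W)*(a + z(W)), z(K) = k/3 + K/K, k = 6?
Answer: -36262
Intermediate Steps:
z(K) = 3 (z(K) = 6/3 + K/K = 6*(⅓) + 1 = 2 + 1 = 3)
Q(W, a) = -3 + (-27 + W)*(3 + a) (Q(W, a) = -3 + (-27 + W)*(a + 3) = -3 + (-27 + W)*(3 + a))
-44467 + Q(179, 51) = -44467 + (-84 - 27*51 + 3*179 + 179*51) = -44467 + (-84 - 1377 + 537 + 9129) = -44467 + 8205 = -36262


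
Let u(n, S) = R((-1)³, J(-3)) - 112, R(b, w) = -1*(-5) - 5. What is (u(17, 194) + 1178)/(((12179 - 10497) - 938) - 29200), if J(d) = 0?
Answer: -533/14228 ≈ -0.037461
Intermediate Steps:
R(b, w) = 0 (R(b, w) = 5 - 5 = 0)
u(n, S) = -112 (u(n, S) = 0 - 112 = -112)
(u(17, 194) + 1178)/(((12179 - 10497) - 938) - 29200) = (-112 + 1178)/(((12179 - 10497) - 938) - 29200) = 1066/((1682 - 938) - 29200) = 1066/(744 - 29200) = 1066/(-28456) = 1066*(-1/28456) = -533/14228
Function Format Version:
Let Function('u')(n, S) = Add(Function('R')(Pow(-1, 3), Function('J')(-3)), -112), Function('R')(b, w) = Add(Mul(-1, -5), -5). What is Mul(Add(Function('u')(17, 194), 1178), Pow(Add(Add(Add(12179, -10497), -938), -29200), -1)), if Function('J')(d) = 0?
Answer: Rational(-533, 14228) ≈ -0.037461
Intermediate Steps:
Function('R')(b, w) = 0 (Function('R')(b, w) = Add(5, -5) = 0)
Function('u')(n, S) = -112 (Function('u')(n, S) = Add(0, -112) = -112)
Mul(Add(Function('u')(17, 194), 1178), Pow(Add(Add(Add(12179, -10497), -938), -29200), -1)) = Mul(Add(-112, 1178), Pow(Add(Add(Add(12179, -10497), -938), -29200), -1)) = Mul(1066, Pow(Add(Add(1682, -938), -29200), -1)) = Mul(1066, Pow(Add(744, -29200), -1)) = Mul(1066, Pow(-28456, -1)) = Mul(1066, Rational(-1, 28456)) = Rational(-533, 14228)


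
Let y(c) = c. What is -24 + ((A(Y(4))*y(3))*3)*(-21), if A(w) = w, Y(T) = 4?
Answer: -780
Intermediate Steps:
-24 + ((A(Y(4))*y(3))*3)*(-21) = -24 + ((4*3)*3)*(-21) = -24 + (12*3)*(-21) = -24 + 36*(-21) = -24 - 756 = -780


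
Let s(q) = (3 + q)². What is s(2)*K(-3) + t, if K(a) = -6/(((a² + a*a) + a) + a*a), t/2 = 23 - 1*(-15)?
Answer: 279/4 ≈ 69.750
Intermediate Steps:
t = 76 (t = 2*(23 - 1*(-15)) = 2*(23 + 15) = 2*38 = 76)
K(a) = -6/(a + 3*a²) (K(a) = -6/(((a² + a²) + a) + a²) = -6/((2*a² + a) + a²) = -6/((a + 2*a²) + a²) = -6/(a + 3*a²))
s(2)*K(-3) + t = (3 + 2)²*(-6/(-3*(1 + 3*(-3)))) + 76 = 5²*(-6*(-⅓)/(1 - 9)) + 76 = 25*(-6*(-⅓)/(-8)) + 76 = 25*(-6*(-⅓)*(-⅛)) + 76 = 25*(-¼) + 76 = -25/4 + 76 = 279/4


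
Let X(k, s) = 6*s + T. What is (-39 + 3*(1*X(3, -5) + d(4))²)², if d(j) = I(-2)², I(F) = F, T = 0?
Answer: 3956121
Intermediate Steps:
X(k, s) = 6*s (X(k, s) = 6*s + 0 = 6*s)
d(j) = 4 (d(j) = (-2)² = 4)
(-39 + 3*(1*X(3, -5) + d(4))²)² = (-39 + 3*(1*(6*(-5)) + 4)²)² = (-39 + 3*(1*(-30) + 4)²)² = (-39 + 3*(-30 + 4)²)² = (-39 + 3*(-26)²)² = (-39 + 3*676)² = (-39 + 2028)² = 1989² = 3956121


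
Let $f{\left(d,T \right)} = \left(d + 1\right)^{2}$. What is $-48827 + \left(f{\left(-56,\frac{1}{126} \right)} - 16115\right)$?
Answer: $-61917$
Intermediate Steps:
$f{\left(d,T \right)} = \left(1 + d\right)^{2}$
$-48827 + \left(f{\left(-56,\frac{1}{126} \right)} - 16115\right) = -48827 + \left(\left(1 - 56\right)^{2} - 16115\right) = -48827 - \left(16115 - \left(-55\right)^{2}\right) = -48827 + \left(3025 - 16115\right) = -48827 - 13090 = -61917$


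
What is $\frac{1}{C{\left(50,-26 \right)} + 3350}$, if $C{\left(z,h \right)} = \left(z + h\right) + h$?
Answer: $\frac{1}{3348} \approx 0.00029869$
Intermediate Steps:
$C{\left(z,h \right)} = z + 2 h$ ($C{\left(z,h \right)} = \left(h + z\right) + h = z + 2 h$)
$\frac{1}{C{\left(50,-26 \right)} + 3350} = \frac{1}{\left(50 + 2 \left(-26\right)\right) + 3350} = \frac{1}{\left(50 - 52\right) + 3350} = \frac{1}{-2 + 3350} = \frac{1}{3348}$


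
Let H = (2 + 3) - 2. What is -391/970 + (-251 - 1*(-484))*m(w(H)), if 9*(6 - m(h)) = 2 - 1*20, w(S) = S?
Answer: 1807689/970 ≈ 1863.6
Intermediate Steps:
H = 3 (H = 5 - 2 = 3)
m(h) = 8 (m(h) = 6 - (2 - 1*20)/9 = 6 - (2 - 20)/9 = 6 - ⅑*(-18) = 6 + 2 = 8)
-391/970 + (-251 - 1*(-484))*m(w(H)) = -391/970 + (-251 - 1*(-484))*8 = -391*1/970 + (-251 + 484)*8 = -391/970 + 233*8 = -391/970 + 1864 = 1807689/970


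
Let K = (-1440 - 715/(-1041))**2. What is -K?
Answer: -2244977805625/1083681 ≈ -2.0716e+6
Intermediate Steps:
K = 2244977805625/1083681 (K = (-1440 - 715*(-1/1041))**2 = (-1440 + 715/1041)**2 = (-1498325/1041)**2 = 2244977805625/1083681 ≈ 2.0716e+6)
-K = -1*2244977805625/1083681 = -2244977805625/1083681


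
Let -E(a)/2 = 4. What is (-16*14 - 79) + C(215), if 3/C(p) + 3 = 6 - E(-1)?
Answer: -3330/11 ≈ -302.73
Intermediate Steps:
E(a) = -8 (E(a) = -2*4 = -8)
C(p) = 3/11 (C(p) = 3/(-3 + (6 - 1*(-8))) = 3/(-3 + (6 + 8)) = 3/(-3 + 14) = 3/11)
(-16*14 - 79) + C(215) = (-16*14 - 79) + 3/11 = (-224 - 79) + 3/11 = -303 + 3/11 = -3330/11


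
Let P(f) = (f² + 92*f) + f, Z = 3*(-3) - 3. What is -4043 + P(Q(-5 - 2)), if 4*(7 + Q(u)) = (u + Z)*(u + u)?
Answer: 20123/4 ≈ 5030.8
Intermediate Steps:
Z = -12 (Z = -9 - 3 = -12)
Q(u) = -7 + u*(-12 + u)/2 (Q(u) = -7 + ((u - 12)*(u + u))/4 = -7 + ((-12 + u)*(2*u))/4 = -7 + (2*u*(-12 + u))/4 = -7 + u*(-12 + u)/2)
P(f) = f² + 93*f
-4043 + P(Q(-5 - 2)) = -4043 + (-7 + (-5 - 2)²/2 - 6*(-5 - 2))*(93 + (-7 + (-5 - 2)²/2 - 6*(-5 - 2))) = -4043 + (-7 + (½)*(-7)² - 6*(-7))*(93 + (-7 + (½)*(-7)² - 6*(-7))) = -4043 + (-7 + (½)*49 + 42)*(93 + (-7 + (½)*49 + 42)) = -4043 + (-7 + 49/2 + 42)*(93 + (-7 + 49/2 + 42)) = -4043 + 119*(93 + 119/2)/2 = -4043 + (119/2)*(305/2) = -4043 + 36295/4 = 20123/4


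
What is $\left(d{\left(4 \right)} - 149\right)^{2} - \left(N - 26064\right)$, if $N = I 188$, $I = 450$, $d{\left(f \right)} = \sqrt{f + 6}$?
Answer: $-58536 + \left(149 - \sqrt{10}\right)^{2} \approx -37267.0$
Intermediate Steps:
$d{\left(f \right)} = \sqrt{6 + f}$
$N = 84600$ ($N = 450 \cdot 188 = 84600$)
$\left(d{\left(4 \right)} - 149\right)^{2} - \left(N - 26064\right) = \left(\sqrt{6 + 4} - 149\right)^{2} - \left(84600 - 26064\right) = \left(\sqrt{10} - 149\right)^{2} - \left(84600 - 26064\right) = \left(-149 + \sqrt{10}\right)^{2} - 58536 = -58536 + \left(-149 + \sqrt{10}\right)^{2}$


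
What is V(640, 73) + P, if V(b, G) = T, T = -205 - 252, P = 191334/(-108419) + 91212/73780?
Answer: -914960201108/1999788455 ≈ -457.53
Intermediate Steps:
P = -1056877173/1999788455 (P = 191334*(-1/108419) + 91212*(1/73780) = -191334/108419 + 22803/18445 = -1056877173/1999788455 ≈ -0.52849)
T = -457
V(b, G) = -457
V(640, 73) + P = -457 - 1056877173/1999788455 = -914960201108/1999788455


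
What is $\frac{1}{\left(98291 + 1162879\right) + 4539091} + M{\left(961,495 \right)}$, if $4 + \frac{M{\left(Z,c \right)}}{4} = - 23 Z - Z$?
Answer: $- \frac{535201682991}{5800261} \approx -92272.0$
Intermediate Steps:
$M{\left(Z,c \right)} = -16 - 96 Z$ ($M{\left(Z,c \right)} = -16 + 4 \left(- 23 Z - Z\right) = -16 + 4 \left(- 24 Z\right) = -16 - 96 Z$)
$\frac{1}{\left(98291 + 1162879\right) + 4539091} + M{\left(961,495 \right)} = \frac{1}{\left(98291 + 1162879\right) + 4539091} - 92272 = \frac{1}{1261170 + 4539091} - 92272 = \frac{1}{5800261} - 92272 = - \frac{535201682991}{5800261}$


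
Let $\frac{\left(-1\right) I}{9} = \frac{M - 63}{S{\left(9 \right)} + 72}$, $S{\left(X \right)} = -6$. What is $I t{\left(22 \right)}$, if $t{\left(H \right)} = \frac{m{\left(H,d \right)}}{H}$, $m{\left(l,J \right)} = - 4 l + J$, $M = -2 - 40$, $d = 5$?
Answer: $- \frac{26145}{484} \approx -54.019$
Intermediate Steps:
$M = -42$
$m{\left(l,J \right)} = J - 4 l$
$I = \frac{315}{22}$ ($I = - 9 \frac{-42 - 63}{-6 + 72} = - 9 \left(- \frac{105}{66}\right) = - 9 \left(\left(-105\right) \frac{1}{66}\right) = \left(-9\right) \left(- \frac{35}{22}\right) = \frac{315}{22} \approx 14.318$)
$t{\left(H \right)} = \frac{5 - 4 H}{H}$
$I t{\left(22 \right)} = \frac{315 \left(-4 + \frac{5}{22}\right)}{22} = \frac{315}{22} \left(- \frac{83}{22}\right) = - \frac{26145}{484}$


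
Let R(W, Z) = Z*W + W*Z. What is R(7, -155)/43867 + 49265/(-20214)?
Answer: -2204972135/886727538 ≈ -2.4866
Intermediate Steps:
R(W, Z) = 2*W*Z (R(W, Z) = W*Z + W*Z = 2*W*Z)
R(7, -155)/43867 + 49265/(-20214) = (2*7*(-155))/43867 + 49265/(-20214) = -2170*1/43867 + 49265*(-1/20214) = -2170/43867 - 49265/20214 = -2204972135/886727538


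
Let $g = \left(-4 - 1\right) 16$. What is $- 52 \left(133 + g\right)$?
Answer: $-2756$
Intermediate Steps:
$g = -80$ ($g = \left(-5\right) 16 = -80$)
$- 52 \left(133 + g\right) = - 52 \left(133 - 80\right) = \left(-52\right) 53 = -2756$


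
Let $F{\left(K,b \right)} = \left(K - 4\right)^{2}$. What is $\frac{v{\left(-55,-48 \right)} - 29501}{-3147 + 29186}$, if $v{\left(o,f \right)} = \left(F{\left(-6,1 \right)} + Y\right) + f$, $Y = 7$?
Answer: $- \frac{29442}{26039} \approx -1.1307$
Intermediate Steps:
$F{\left(K,b \right)} = \left(-4 + K\right)^{2}$
$v{\left(o,f \right)} = 107 + f$ ($v{\left(o,f \right)} = \left(\left(-4 - 6\right)^{2} + 7\right) + f = \left(\left(-10\right)^{2} + 7\right) + f = \left(100 + 7\right) + f = 107 + f$)
$\frac{v{\left(-55,-48 \right)} - 29501}{-3147 + 29186} = \frac{\left(107 - 48\right) - 29501}{-3147 + 29186} = \frac{59 - 29501}{26039} = \left(-29442\right) \frac{1}{26039} = - \frac{29442}{26039}$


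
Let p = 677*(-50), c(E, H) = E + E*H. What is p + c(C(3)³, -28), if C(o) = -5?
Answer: -30475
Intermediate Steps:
p = -33850
p + c(C(3)³, -28) = -33850 + (-5)³*(1 - 28) = -33850 - 125*(-27) = -33850 + 3375 = -30475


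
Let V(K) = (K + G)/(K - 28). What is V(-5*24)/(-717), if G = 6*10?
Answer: -5/8843 ≈ -0.00056542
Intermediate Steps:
G = 60
V(K) = (60 + K)/(-28 + K) (V(K) = (K + 60)/(K - 28) = (60 + K)/(-28 + K))
V(-5*24)/(-717) = ((60 - 5*24)/(-28 - 5*24))/(-717) = ((60 - 120)/(-28 - 120))*(-1/717) = (-60/(-148))*(-1/717) = -1/148*(-60)*(-1/717) = (15/37)*(-1/717) = -5/8843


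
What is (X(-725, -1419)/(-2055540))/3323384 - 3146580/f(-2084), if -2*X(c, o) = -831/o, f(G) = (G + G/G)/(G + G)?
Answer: -84754756733663851859749409/13461295670950332480 ≈ -6.2962e+6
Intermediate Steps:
f(G) = (1 + G)/(2*G) (f(G) = (G + 1)/((2*G)) = (1 + G)*(1/(2*G)) = (1 + G)/(2*G))
X(c, o) = 831/(2*o) (X(c, o) = -(-831)/(2*o) = 831/(2*o))
(X(-725, -1419)/(-2055540))/3323384 - 3146580/f(-2084) = (((831/2)/(-1419))/(-2055540))/3323384 - 3146580*(-4168/(1 - 2084)) = (((831/2)*(-1/1419))*(-1/2055540))*(1/3323384) - 3146580/((1/2)*(-1/2084)*(-2083)) = -277/946*(-1/2055540)*(1/3323384) - 3146580/2083/4168 = (277/1944540840)*(1/3323384) - 3146580*4168/2083 = 277/6462455915002560 - 13114945440/2083 = -84754756733663851859749409/13461295670950332480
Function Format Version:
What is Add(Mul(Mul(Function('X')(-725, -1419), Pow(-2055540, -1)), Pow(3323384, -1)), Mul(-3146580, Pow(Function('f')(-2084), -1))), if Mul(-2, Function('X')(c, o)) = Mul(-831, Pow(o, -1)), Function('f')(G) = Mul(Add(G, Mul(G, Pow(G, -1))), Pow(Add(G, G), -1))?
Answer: Rational(-84754756733663851859749409, 13461295670950332480) ≈ -6.2962e+6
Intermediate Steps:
Function('f')(G) = Mul(Rational(1, 2), Pow(G, -1), Add(1, G)) (Function('f')(G) = Mul(Add(G, 1), Pow(Mul(2, G), -1)) = Mul(Add(1, G), Mul(Rational(1, 2), Pow(G, -1))) = Mul(Rational(1, 2), Pow(G, -1), Add(1, G)))
Function('X')(c, o) = Mul(Rational(831, 2), Pow(o, -1)) (Function('X')(c, o) = Mul(Rational(-1, 2), Mul(-831, Pow(o, -1))) = Mul(Rational(831, 2), Pow(o, -1)))
Add(Mul(Mul(Function('X')(-725, -1419), Pow(-2055540, -1)), Pow(3323384, -1)), Mul(-3146580, Pow(Function('f')(-2084), -1))) = Add(Mul(Mul(Mul(Rational(831, 2), Pow(-1419, -1)), Pow(-2055540, -1)), Pow(3323384, -1)), Mul(-3146580, Pow(Mul(Rational(1, 2), Pow(-2084, -1), Add(1, -2084)), -1))) = Add(Mul(Mul(Mul(Rational(831, 2), Rational(-1, 1419)), Rational(-1, 2055540)), Rational(1, 3323384)), Mul(-3146580, Pow(Mul(Rational(1, 2), Rational(-1, 2084), -2083), -1))) = Add(Mul(Mul(Rational(-277, 946), Rational(-1, 2055540)), Rational(1, 3323384)), Mul(-3146580, Pow(Rational(2083, 4168), -1))) = Add(Mul(Rational(277, 1944540840), Rational(1, 3323384)), Mul(-3146580, Rational(4168, 2083))) = Add(Rational(277, 6462455915002560), Rational(-13114945440, 2083)) = Rational(-84754756733663851859749409, 13461295670950332480)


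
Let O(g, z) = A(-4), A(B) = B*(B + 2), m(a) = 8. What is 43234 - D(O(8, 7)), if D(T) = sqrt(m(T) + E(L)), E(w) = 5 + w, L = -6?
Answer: 43234 - sqrt(7) ≈ 43231.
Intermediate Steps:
A(B) = B*(2 + B)
O(g, z) = 8 (O(g, z) = -4*(2 - 4) = -4*(-2) = 8)
D(T) = sqrt(7) (D(T) = sqrt(8 + (5 - 6)) = sqrt(8 - 1) = sqrt(7))
43234 - D(O(8, 7)) = 43234 - sqrt(7)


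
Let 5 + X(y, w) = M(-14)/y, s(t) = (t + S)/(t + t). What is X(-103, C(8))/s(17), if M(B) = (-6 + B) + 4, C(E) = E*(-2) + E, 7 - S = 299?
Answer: 16966/28325 ≈ 0.59898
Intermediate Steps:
S = -292 (S = 7 - 1*299 = 7 - 299 = -292)
C(E) = -E (C(E) = -2*E + E = -E)
s(t) = (-292 + t)/(2*t) (s(t) = (t - 292)/(t + t) = (-292 + t)/((2*t)) = (-292 + t)*(1/(2*t)) = (-292 + t)/(2*t))
M(B) = -2 + B
X(y, w) = -5 - 16/y (X(y, w) = -5 + (-2 - 14)/y = -5 - 16/y)
X(-103, C(8))/s(17) = (-5 - 16/(-103))/(((½)*(-292 + 17)/17)) = (-5 - 16*(-1/103))/(((½)*(1/17)*(-275))) = (-5 + 16/103)/(-275/34) = -499/103*(-34/275) = 16966/28325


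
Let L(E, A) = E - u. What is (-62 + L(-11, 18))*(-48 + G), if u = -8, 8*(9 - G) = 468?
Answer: 12675/2 ≈ 6337.5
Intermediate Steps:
G = -99/2 (G = 9 - ⅛*468 = 9 - 117/2 = -99/2 ≈ -49.500)
L(E, A) = 8 + E (L(E, A) = E - 1*(-8) = E + 8 = 8 + E)
(-62 + L(-11, 18))*(-48 + G) = (-62 + (8 - 11))*(-48 - 99/2) = (-62 - 3)*(-195/2) = -65*(-195/2) = 12675/2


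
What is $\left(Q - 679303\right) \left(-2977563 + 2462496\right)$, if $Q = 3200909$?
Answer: $-1298796037602$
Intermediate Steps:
$\left(Q - 679303\right) \left(-2977563 + 2462496\right) = \left(3200909 - 679303\right) \left(-2977563 + 2462496\right) = 2521606 \left(-515067\right) = -1298796037602$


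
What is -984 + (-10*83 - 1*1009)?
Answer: -2823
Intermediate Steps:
-984 + (-10*83 - 1*1009) = -984 + (-830 - 1009) = -984 - 1839 = -2823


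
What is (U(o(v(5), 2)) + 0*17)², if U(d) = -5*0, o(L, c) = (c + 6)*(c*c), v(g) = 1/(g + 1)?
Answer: 0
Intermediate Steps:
v(g) = 1/(1 + g)
o(L, c) = c²*(6 + c) (o(L, c) = (6 + c)*c² = c²*(6 + c))
U(d) = 0
(U(o(v(5), 2)) + 0*17)² = (0 + 0*17)² = (0 + 0)² = 0² = 0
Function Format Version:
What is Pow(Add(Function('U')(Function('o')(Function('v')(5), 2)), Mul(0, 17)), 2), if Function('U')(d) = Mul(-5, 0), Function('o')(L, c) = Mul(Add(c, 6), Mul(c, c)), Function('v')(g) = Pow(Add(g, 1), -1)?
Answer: 0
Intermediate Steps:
Function('v')(g) = Pow(Add(1, g), -1)
Function('o')(L, c) = Mul(Pow(c, 2), Add(6, c)) (Function('o')(L, c) = Mul(Add(6, c), Pow(c, 2)) = Mul(Pow(c, 2), Add(6, c)))
Function('U')(d) = 0
Pow(Add(Function('U')(Function('o')(Function('v')(5), 2)), Mul(0, 17)), 2) = Pow(Add(0, Mul(0, 17)), 2) = Pow(Add(0, 0), 2) = Pow(0, 2) = 0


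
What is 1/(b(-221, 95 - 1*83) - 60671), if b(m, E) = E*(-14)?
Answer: -1/60839 ≈ -1.6437e-5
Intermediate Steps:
b(m, E) = -14*E
1/(b(-221, 95 - 1*83) - 60671) = 1/(-14*(95 - 1*83) - 60671) = 1/(-14*(95 - 83) - 60671) = 1/(-14*12 - 60671) = 1/(-168 - 60671) = 1/(-60839) = -1/60839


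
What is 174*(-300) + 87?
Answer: -52113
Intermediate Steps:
174*(-300) + 87 = -52200 + 87 = -52113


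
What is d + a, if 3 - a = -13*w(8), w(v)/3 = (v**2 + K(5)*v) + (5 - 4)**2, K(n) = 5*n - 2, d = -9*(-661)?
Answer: 15663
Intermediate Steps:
d = 5949
K(n) = -2 + 5*n
w(v) = 3 + 3*v**2 + 69*v (w(v) = 3*((v**2 + (-2 + 5*5)*v) + (5 - 4)**2) = 3*((v**2 + (-2 + 25)*v) + 1**2) = 3*((v**2 + 23*v) + 1) = 3*(1 + v**2 + 23*v) = 3 + 3*v**2 + 69*v)
a = 9714 (a = 3 - (-13)*(3 + 3*8**2 + 69*8) = 3 - (-13)*(3 + 3*64 + 552) = 3 - (-13)*(3 + 192 + 552) = 3 - (-13)*747 = 3 - 1*(-9711) = 3 + 9711 = 9714)
d + a = 5949 + 9714 = 15663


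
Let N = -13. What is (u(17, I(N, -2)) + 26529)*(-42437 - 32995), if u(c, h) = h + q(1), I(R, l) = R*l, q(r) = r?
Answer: -2003172192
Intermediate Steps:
u(c, h) = 1 + h (u(c, h) = h + 1 = 1 + h)
(u(17, I(N, -2)) + 26529)*(-42437 - 32995) = ((1 - 13*(-2)) + 26529)*(-42437 - 32995) = ((1 + 26) + 26529)*(-75432) = (27 + 26529)*(-75432) = 26556*(-75432) = -2003172192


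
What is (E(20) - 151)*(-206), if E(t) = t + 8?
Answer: 25338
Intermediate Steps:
E(t) = 8 + t
(E(20) - 151)*(-206) = ((8 + 20) - 151)*(-206) = (28 - 151)*(-206) = -123*(-206) = 25338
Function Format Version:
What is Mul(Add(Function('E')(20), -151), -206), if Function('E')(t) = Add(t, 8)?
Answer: 25338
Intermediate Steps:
Function('E')(t) = Add(8, t)
Mul(Add(Function('E')(20), -151), -206) = Mul(Add(Add(8, 20), -151), -206) = Mul(Add(28, -151), -206) = Mul(-123, -206) = 25338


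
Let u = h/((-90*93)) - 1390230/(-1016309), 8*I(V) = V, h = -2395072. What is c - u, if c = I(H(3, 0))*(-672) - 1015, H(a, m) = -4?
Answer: -4110843626209/4253253165 ≈ -966.52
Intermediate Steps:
I(V) = V/8
u = 1222884727174/4253253165 (u = -2395072/((-90*93)) - 1390230/(-1016309) = -2395072/(-8370) - 1390230*(-1/1016309) = -2395072*(-1/8370) + 1390230/1016309 = 1197536/4185 + 1390230/1016309 = 1222884727174/4253253165 ≈ 287.52)
c = -679 (c = ((⅛)*(-4))*(-672) - 1015 = -½*(-672) - 1015 = 336 - 1015 = -679)
c - u = -679 - 1*1222884727174/4253253165 = -679 - 1222884727174/4253253165 = -4110843626209/4253253165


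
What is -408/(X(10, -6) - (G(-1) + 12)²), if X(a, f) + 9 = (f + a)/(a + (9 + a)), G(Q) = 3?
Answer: 5916/3391 ≈ 1.7446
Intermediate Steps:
X(a, f) = -9 + (a + f)/(9 + 2*a) (X(a, f) = -9 + (f + a)/(a + (9 + a)) = -9 + (a + f)/(9 + 2*a))
-408/(X(10, -6) - (G(-1) + 12)²) = -408/((-81 - 6 - 17*10)/(9 + 2*10) - (3 + 12)²) = -408/((-81 - 6 - 170)/(9 + 20) - 1*15²) = -408/(-257/29 - 1*225) = -408/((1/29)*(-257) - 225) = -408/(-257/29 - 225) = -408/(-6782/29) = -408*(-29/6782) = 5916/3391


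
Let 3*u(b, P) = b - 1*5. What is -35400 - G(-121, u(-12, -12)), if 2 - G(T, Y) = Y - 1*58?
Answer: -106397/3 ≈ -35466.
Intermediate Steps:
u(b, P) = -5/3 + b/3 (u(b, P) = (b - 1*5)/3 = (b - 5)/3 = (-5 + b)/3 = -5/3 + b/3)
G(T, Y) = 60 - Y (G(T, Y) = 2 - (Y - 1*58) = 2 - (Y - 58) = 2 - (-58 + Y) = 2 + (58 - Y) = 60 - Y)
-35400 - G(-121, u(-12, -12)) = -35400 - (60 - (-5/3 + (⅓)*(-12))) = -35400 - (60 - (-5/3 - 4)) = -35400 - (60 - 1*(-17/3)) = -35400 - (60 + 17/3) = -35400 - 1*197/3 = -35400 - 197/3 = -106397/3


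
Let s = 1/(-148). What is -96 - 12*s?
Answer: -3549/37 ≈ -95.919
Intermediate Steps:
s = -1/148 ≈ -0.0067568
-96 - 12*s = -96 - 12*(-1/148) = -96 + 3/37 = -3549/37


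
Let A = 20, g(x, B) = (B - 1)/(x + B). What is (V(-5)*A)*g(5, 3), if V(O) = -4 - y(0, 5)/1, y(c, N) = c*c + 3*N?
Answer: -95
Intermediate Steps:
g(x, B) = (-1 + B)/(B + x)
y(c, N) = c**2 + 3*N
V(O) = -19 (V(O) = -4 - (0**2 + 3*5)/1 = -4 - (0 + 15) = -4 - 15 = -19)
(V(-5)*A)*g(5, 3) = (-19*20)*((-1 + 3)/(3 + 5)) = -380*2/8 = -95*2/2 = -380*1/4 = -95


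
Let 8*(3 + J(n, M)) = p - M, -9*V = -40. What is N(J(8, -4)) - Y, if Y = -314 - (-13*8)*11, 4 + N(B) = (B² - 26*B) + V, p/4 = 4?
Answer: -29387/36 ≈ -816.31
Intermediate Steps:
p = 16 (p = 4*4 = 16)
V = 40/9 (V = -⅑*(-40) = 40/9 ≈ 4.4444)
J(n, M) = -1 - M/8 (J(n, M) = -3 + (16 - M)/8 = -3 + (2 - M/8) = -1 - M/8)
N(B) = 4/9 + B² - 26*B (N(B) = -4 + ((B² - 26*B) + 40/9) = -4 + (40/9 + B² - 26*B) = 4/9 + B² - 26*B)
Y = 830 (Y = -314 - (-104)*11 = -314 - 1*(-1144) = -314 + 1144 = 830)
N(J(8, -4)) - Y = (4/9 + (-1 - ⅛*(-4))² - 26*(-1 - ⅛*(-4))) - 1*830 = (4/9 + (-1 + ½)² - 26*(-1 + ½)) - 830 = (4/9 + (-½)² - 26*(-½)) - 830 = (4/9 + ¼ + 13) - 830 = 493/36 - 830 = -29387/36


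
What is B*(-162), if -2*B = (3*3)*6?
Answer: 4374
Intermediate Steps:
B = -27 (B = -3*3*6/2 = -9*6/2 = -½*54 = -27)
B*(-162) = -27*(-162) = 4374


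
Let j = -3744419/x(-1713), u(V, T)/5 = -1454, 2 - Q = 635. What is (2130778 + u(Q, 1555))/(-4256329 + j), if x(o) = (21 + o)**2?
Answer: -6079314606912/12185294810675 ≈ -0.49891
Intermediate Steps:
Q = -633 (Q = 2 - 1*635 = 2 - 635 = -633)
u(V, T) = -7270 (u(V, T) = 5*(-1454) = -7270)
j = -3744419/2862864 (j = -3744419/(21 - 1713)**2 = -3744419/((-1692)**2) = -3744419/2862864 ≈ -1.3079)
(2130778 + u(Q, 1555))/(-4256329 + j) = (2130778 - 7270)/(-4256329 - 3744419/2862864) = 2123508/(-12185294810675/2862864) = 2123508*(-2862864/12185294810675) = -6079314606912/12185294810675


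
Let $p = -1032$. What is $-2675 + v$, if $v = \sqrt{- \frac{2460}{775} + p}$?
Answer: $-2675 + \frac{6 i \sqrt{690835}}{155} \approx -2675.0 + 32.174 i$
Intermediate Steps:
$v = \frac{6 i \sqrt{690835}}{155}$ ($v = \sqrt{- \frac{2460}{775} - 1032} = \sqrt{\left(-2460\right) \frac{1}{775} - 1032} = \sqrt{- \frac{492}{155} - 1032} = \sqrt{- \frac{160452}{155}} = \frac{6 i \sqrt{690835}}{155} \approx 32.174 i$)
$-2675 + v = -2675 + \frac{6 i \sqrt{690835}}{155}$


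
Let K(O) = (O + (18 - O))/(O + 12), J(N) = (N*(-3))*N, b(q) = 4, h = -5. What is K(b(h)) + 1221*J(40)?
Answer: -46886391/8 ≈ -5.8608e+6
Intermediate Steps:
J(N) = -3*N² (J(N) = (-3*N)*N = -3*N²)
K(O) = 18/(12 + O)
K(b(h)) + 1221*J(40) = 18/(12 + 4) + 1221*(-3*40²) = 18/16 + 1221*(-3*1600) = 18*(1/16) + 1221*(-4800) = 9/8 - 5860800 = -46886391/8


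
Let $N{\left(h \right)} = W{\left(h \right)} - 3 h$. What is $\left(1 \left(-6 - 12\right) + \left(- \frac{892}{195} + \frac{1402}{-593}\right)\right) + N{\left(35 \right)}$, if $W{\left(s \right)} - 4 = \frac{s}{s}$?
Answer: $- \frac{14447276}{115635} \approx -124.94$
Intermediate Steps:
$W{\left(s \right)} = 5$ ($W{\left(s \right)} = 4 + \frac{s}{s} = 4 + 1 = 5$)
$N{\left(h \right)} = 5 - 3 h$
$\left(1 \left(-6 - 12\right) + \left(- \frac{892}{195} + \frac{1402}{-593}\right)\right) + N{\left(35 \right)} = \left(1 \left(-6 - 12\right) + \left(- \frac{892}{195} + \frac{1402}{-593}\right)\right) + \left(5 - 105\right) = \left(1 \left(-6 - 12\right) + \left(\left(-892\right) \frac{1}{195} + 1402 \left(- \frac{1}{593}\right)\right)\right) + \left(5 - 105\right) = \left(1 \left(-6 - 12\right) - \frac{802346}{115635}\right) - 100 = \left(1 \left(-18\right) - \frac{802346}{115635}\right) - 100 = \left(-18 - \frac{802346}{115635}\right) - 100 = - \frac{2883776}{115635} - 100 = - \frac{14447276}{115635}$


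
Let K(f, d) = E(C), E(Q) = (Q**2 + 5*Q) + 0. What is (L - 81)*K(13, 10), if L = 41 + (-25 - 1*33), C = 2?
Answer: -1372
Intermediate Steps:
E(Q) = Q**2 + 5*Q
L = -17 (L = 41 + (-25 - 33) = 41 - 58 = -17)
K(f, d) = 14 (K(f, d) = 2*(5 + 2) = 2*7 = 14)
(L - 81)*K(13, 10) = (-17 - 81)*14 = -98*14 = -1372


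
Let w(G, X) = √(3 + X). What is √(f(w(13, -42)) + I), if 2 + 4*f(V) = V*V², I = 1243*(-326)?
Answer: √(-1620874 - 39*I*√39)/2 ≈ 0.047826 - 636.57*I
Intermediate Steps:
I = -405218
f(V) = -½ + V³/4 (f(V) = -½ + (V*V²)/4 = -½ + V³/4)
√(f(w(13, -42)) + I) = √((-½ + (√(3 - 42))³/4) - 405218) = √((-½ + (√(-39))³/4) - 405218) = √((-½ + (I*√39)³/4) - 405218) = √((-½ + (-39*I*√39)/4) - 405218) = √((-½ - 39*I*√39/4) - 405218) = √(-810437/2 - 39*I*√39/4)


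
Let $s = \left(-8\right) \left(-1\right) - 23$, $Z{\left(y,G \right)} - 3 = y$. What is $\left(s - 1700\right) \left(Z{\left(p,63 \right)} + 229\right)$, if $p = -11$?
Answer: $-379015$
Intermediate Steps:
$Z{\left(y,G \right)} = 3 + y$
$s = -15$ ($s = 8 - 23 = -15$)
$\left(s - 1700\right) \left(Z{\left(p,63 \right)} + 229\right) = \left(-15 - 1700\right) \left(\left(3 - 11\right) + 229\right) = - 1715 \left(-8 + 229\right) = \left(-1715\right) 221 = -379015$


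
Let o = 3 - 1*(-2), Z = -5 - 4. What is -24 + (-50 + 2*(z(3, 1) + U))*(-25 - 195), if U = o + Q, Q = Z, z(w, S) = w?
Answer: 11416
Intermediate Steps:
Z = -9
o = 5 (o = 3 + 2 = 5)
Q = -9
U = -4 (U = 5 - 9 = -4)
-24 + (-50 + 2*(z(3, 1) + U))*(-25 - 195) = -24 + (-50 + 2*(3 - 4))*(-25 - 195) = -24 + (-50 + 2*(-1))*(-220) = -24 + (-50 - 2)*(-220) = -24 - 52*(-220) = -24 + 11440 = 11416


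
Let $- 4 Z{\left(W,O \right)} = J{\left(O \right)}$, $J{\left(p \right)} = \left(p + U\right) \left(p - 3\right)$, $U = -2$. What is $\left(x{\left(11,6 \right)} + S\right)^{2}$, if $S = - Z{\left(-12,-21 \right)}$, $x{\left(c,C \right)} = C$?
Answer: $20736$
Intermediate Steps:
$J{\left(p \right)} = \left(-3 + p\right) \left(-2 + p\right)$ ($J{\left(p \right)} = \left(p - 2\right) \left(p - 3\right) = \left(-2 + p\right) \left(-3 + p\right) = \left(-3 + p\right) \left(-2 + p\right)$)
$Z{\left(W,O \right)} = - \frac{3}{2} - \frac{O^{2}}{4} + \frac{5 O}{4}$ ($Z{\left(W,O \right)} = - \frac{6 + O^{2} - 5 O}{4} = - \frac{3}{2} - \frac{O^{2}}{4} + \frac{5 O}{4}$)
$S = 138$ ($S = - (- \frac{3}{2} - \frac{\left(-21\right)^{2}}{4} + \frac{5}{4} \left(-21\right)) = - (- \frac{3}{2} - \frac{441}{4} - \frac{105}{4}) = \left(-1\right) \left(-138\right) = 138$)
$\left(x{\left(11,6 \right)} + S\right)^{2} = \left(6 + 138\right)^{2} = 144^{2} = 20736$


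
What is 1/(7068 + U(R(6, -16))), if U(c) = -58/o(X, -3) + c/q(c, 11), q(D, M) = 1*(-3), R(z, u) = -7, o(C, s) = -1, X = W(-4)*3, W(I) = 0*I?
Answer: 3/21385 ≈ 0.00014029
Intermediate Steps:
W(I) = 0
X = 0 (X = 0*3 = 0)
q(D, M) = -3
U(c) = 58 - c/3 (U(c) = -58/(-1) + c/(-3) = -58*(-1) + c*(-1/3) = 58 - c/3)
1/(7068 + U(R(6, -16))) = 1/(7068 + (58 - 1/3*(-7))) = 1/(7068 + (58 + 7/3)) = 1/(7068 + 181/3) = 1/(21385/3) = 3/21385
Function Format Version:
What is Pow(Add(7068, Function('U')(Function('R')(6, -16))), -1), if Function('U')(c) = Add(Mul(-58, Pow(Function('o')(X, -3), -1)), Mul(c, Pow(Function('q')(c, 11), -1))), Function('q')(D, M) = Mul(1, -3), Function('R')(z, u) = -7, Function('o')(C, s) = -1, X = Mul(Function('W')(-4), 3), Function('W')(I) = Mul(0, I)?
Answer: Rational(3, 21385) ≈ 0.00014029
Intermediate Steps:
Function('W')(I) = 0
X = 0 (X = Mul(0, 3) = 0)
Function('q')(D, M) = -3
Function('U')(c) = Add(58, Mul(Rational(-1, 3), c)) (Function('U')(c) = Add(Mul(-58, Pow(-1, -1)), Mul(c, Pow(-3, -1))) = Add(Mul(-58, -1), Mul(c, Rational(-1, 3))) = Add(58, Mul(Rational(-1, 3), c)))
Pow(Add(7068, Function('U')(Function('R')(6, -16))), -1) = Pow(Add(7068, Add(58, Mul(Rational(-1, 3), -7))), -1) = Pow(Add(7068, Add(58, Rational(7, 3))), -1) = Pow(Add(7068, Rational(181, 3)), -1) = Pow(Rational(21385, 3), -1) = Rational(3, 21385)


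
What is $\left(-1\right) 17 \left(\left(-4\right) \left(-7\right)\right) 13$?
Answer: $-6188$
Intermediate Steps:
$\left(-1\right) 17 \left(\left(-4\right) \left(-7\right)\right) 13 = \left(-17\right) 28 \cdot 13 = \left(-476\right) 13 = -6188$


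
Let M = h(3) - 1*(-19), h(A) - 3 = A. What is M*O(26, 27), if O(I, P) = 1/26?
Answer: 25/26 ≈ 0.96154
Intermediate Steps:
h(A) = 3 + A
O(I, P) = 1/26
M = 25 (M = (3 + 3) - 1*(-19) = 6 + 19 = 25)
M*O(26, 27) = 25*(1/26) = 25/26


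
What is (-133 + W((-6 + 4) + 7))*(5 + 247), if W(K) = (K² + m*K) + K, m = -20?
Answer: -51156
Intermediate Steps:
W(K) = K² - 19*K (W(K) = (K² - 20*K) + K = K² - 19*K)
(-133 + W((-6 + 4) + 7))*(5 + 247) = (-133 + ((-6 + 4) + 7)*(-19 + ((-6 + 4) + 7)))*(5 + 247) = (-133 + (-2 + 7)*(-19 + (-2 + 7)))*252 = (-133 + 5*(-19 + 5))*252 = (-133 + 5*(-14))*252 = (-133 - 70)*252 = -203*252 = -51156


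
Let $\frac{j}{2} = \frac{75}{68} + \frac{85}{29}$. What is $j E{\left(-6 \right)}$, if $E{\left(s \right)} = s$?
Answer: $- \frac{23865}{493} \approx -48.408$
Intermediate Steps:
$j = \frac{7955}{986}$ ($j = 2 \left(\frac{75}{68} + \frac{85}{29}\right) = 2 \cdot \frac{7955}{1972} = \frac{7955}{986} \approx 8.0679$)
$j E{\left(-6 \right)} = \frac{7955}{986} \left(-6\right) = - \frac{23865}{493}$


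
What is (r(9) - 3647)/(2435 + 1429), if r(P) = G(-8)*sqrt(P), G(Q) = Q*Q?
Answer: -3455/3864 ≈ -0.89415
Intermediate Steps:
G(Q) = Q**2
r(P) = 64*sqrt(P) (r(P) = (-8)**2*sqrt(P) = 64*sqrt(P))
(r(9) - 3647)/(2435 + 1429) = (64*sqrt(9) - 3647)/(2435 + 1429) = (64*3 - 3647)/3864 = (192 - 3647)*(1/3864) = -3455*1/3864 = -3455/3864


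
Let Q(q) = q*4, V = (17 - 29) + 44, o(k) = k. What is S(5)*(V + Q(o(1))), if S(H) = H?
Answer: 180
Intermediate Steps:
V = 32 (V = -12 + 44 = 32)
Q(q) = 4*q
S(5)*(V + Q(o(1))) = 5*(32 + 4*1) = 5*(32 + 4) = 5*36 = 180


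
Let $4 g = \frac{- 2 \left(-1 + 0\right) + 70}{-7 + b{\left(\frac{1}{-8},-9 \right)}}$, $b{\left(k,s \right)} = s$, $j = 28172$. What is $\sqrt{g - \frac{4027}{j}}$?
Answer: $\frac{i \sqrt{1006317926}}{28172} \approx 1.126 i$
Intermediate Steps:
$g = - \frac{9}{8}$ ($g = \frac{\left(- 2 \left(-1 + 0\right) + 70\right) \frac{1}{-7 - 9}}{4} = \frac{\left(\left(-2\right) \left(-1\right) + 70\right) \frac{1}{-16}}{4} = \frac{\left(2 + 70\right) \left(- \frac{1}{16}\right)}{4} = \frac{72 \left(- \frac{1}{16}\right)}{4} = \frac{1}{4} \left(- \frac{9}{2}\right) = - \frac{9}{8} \approx -1.125$)
$\sqrt{g - \frac{4027}{j}} = \sqrt{- \frac{9}{8} - \frac{4027}{28172}} = \sqrt{- \frac{71441}{56344}} = \frac{i \sqrt{1006317926}}{28172}$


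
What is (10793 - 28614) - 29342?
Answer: -47163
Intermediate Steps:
(10793 - 28614) - 29342 = -17821 - 29342 = -47163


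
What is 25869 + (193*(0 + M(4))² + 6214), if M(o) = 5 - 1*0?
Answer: 36908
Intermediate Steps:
M(o) = 5 (M(o) = 5 + 0 = 5)
25869 + (193*(0 + M(4))² + 6214) = 25869 + (193*(0 + 5)² + 6214) = 25869 + (193*5² + 6214) = 25869 + (193*25 + 6214) = 25869 + (4825 + 6214) = 25869 + 11039 = 36908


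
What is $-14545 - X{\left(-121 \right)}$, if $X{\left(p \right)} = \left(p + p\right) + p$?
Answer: $-14182$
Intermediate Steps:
$X{\left(p \right)} = 3 p$ ($X{\left(p \right)} = 2 p + p = 3 p$)
$-14545 - X{\left(-121 \right)} = -14545 - 3 \left(-121\right) = -14545 - -363 = -14545 + 363 = -14182$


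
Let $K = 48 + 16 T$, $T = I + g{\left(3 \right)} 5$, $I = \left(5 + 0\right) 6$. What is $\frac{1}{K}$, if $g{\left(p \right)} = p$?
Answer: $\frac{1}{768} \approx 0.0013021$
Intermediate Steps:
$I = 30$ ($I = 5 \cdot 6 = 30$)
$T = 45$ ($T = 30 + 3 \cdot 5 = 30 + 15 = 45$)
$K = 768$ ($K = 48 + 16 \cdot 45 = 48 + 720 = 768$)
$\frac{1}{K} = \frac{1}{768}$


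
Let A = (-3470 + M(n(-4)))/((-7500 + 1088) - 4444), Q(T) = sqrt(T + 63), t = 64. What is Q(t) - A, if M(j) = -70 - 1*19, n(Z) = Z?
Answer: -3559/10856 + sqrt(127) ≈ 10.942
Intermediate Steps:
M(j) = -89 (M(j) = -70 - 19 = -89)
Q(T) = sqrt(63 + T)
A = 3559/10856 (A = (-3470 - 89)/((-7500 + 1088) - 4444) = -3559/(-6412 - 4444) = -3559/(-10856) = -3559*(-1/10856) = 3559/10856 ≈ 0.32784)
Q(t) - A = sqrt(63 + 64) - 1*3559/10856 = sqrt(127) - 3559/10856 = -3559/10856 + sqrt(127)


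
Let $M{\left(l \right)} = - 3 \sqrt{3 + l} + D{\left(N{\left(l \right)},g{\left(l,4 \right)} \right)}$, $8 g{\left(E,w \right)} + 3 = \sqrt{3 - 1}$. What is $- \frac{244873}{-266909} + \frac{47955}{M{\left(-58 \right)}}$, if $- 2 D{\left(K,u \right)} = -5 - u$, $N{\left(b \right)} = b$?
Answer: $\frac{-204802997821 - 244873 \sqrt{2} + 11753904 i \sqrt{55}}{266909 \left(-37 - \sqrt{2} + 48 i \sqrt{55}\right)} \approx 230.84 + 2130.6 i$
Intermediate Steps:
$g{\left(E,w \right)} = - \frac{3}{8} + \frac{\sqrt{2}}{8}$ ($g{\left(E,w \right)} = - \frac{3}{8} + \frac{\sqrt{3 - 1}}{8} = - \frac{3}{8} + \frac{\sqrt{2}}{8}$)
$D{\left(K,u \right)} = \frac{5}{2} + \frac{u}{2}$ ($D{\left(K,u \right)} = - \frac{-5 - u}{2} = \frac{5}{2} + \frac{u}{2}$)
$M{\left(l \right)} = \frac{37}{16} - 3 \sqrt{3 + l} + \frac{\sqrt{2}}{16}$ ($M{\left(l \right)} = - 3 \sqrt{3 + l} + \left(\frac{5}{2} + \frac{- \frac{3}{8} + \frac{\sqrt{2}}{8}}{2}\right) = - 3 \sqrt{3 + l} + \left(\frac{5}{2} - \left(\frac{3}{16} - \frac{\sqrt{2}}{16}\right)\right) = - 3 \sqrt{3 + l} + \left(\frac{37}{16} + \frac{\sqrt{2}}{16}\right) = \frac{37}{16} - 3 \sqrt{3 + l} + \frac{\sqrt{2}}{16}$)
$- \frac{244873}{-266909} + \frac{47955}{M{\left(-58 \right)}} = - \frac{244873}{-266909} + \frac{47955}{\frac{37}{16} - 3 \sqrt{3 - 58} + \frac{\sqrt{2}}{16}} = \left(-244873\right) \left(- \frac{1}{266909}\right) + \frac{47955}{\frac{37}{16} - 3 \sqrt{-55} + \frac{\sqrt{2}}{16}} = \frac{244873}{266909} + \frac{47955}{\frac{37}{16} - 3 i \sqrt{55} + \frac{\sqrt{2}}{16}} = \frac{244873}{266909} + \frac{47955}{\frac{37}{16} + \frac{\sqrt{2}}{16} - 3 i \sqrt{55}}$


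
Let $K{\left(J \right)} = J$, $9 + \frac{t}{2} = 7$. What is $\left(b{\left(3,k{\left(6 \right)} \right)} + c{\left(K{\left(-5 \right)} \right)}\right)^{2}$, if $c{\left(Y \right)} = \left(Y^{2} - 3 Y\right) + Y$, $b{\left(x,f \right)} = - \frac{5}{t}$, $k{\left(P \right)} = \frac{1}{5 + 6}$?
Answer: $\frac{21025}{16} \approx 1314.1$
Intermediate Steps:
$t = -4$ ($t = -18 + 2 \cdot 7 = -18 + 14 = -4$)
$k{\left(P \right)} = \frac{1}{11}$
$b{\left(x,f \right)} = \frac{5}{4}$ ($b{\left(x,f \right)} = - \frac{5}{-4} = \left(-5\right) \left(- \frac{1}{4}\right) = \frac{5}{4}$)
$c{\left(Y \right)} = Y^{2} - 2 Y$
$\left(b{\left(3,k{\left(6 \right)} \right)} + c{\left(K{\left(-5 \right)} \right)}\right)^{2} = \left(\frac{5}{4} - 5 \left(-2 - 5\right)\right)^{2} = \left(\frac{5}{4} - -35\right)^{2} = \left(\frac{5}{4} + 35\right)^{2} = \left(\frac{145}{4}\right)^{2} = \frac{21025}{16}$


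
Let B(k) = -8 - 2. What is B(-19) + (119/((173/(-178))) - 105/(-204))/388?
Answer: -47078641/4564432 ≈ -10.314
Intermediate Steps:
B(k) = -10
B(-19) + (119/((173/(-178))) - 105/(-204))/388 = -10 + (119/((173/(-178))) - 105/(-204))/388 = -10 + (119/((173*(-1/178))) - 105*(-1/204))/388 = -10 + (119/(-173/178) + 35/68)/388 = -10 + (119*(-178/173) + 35/68)/388 = -10 + (-21182/173 + 35/68)/388 = -10 + (1/388)*(-1434321/11764) = -10 - 1434321/4564432 = -47078641/4564432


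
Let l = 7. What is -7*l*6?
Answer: -294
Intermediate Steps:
-7*l*6 = -7*7*6 = -49*6 = -294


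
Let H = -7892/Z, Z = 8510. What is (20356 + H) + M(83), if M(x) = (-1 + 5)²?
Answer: 86678914/4255 ≈ 20371.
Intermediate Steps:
H = -3946/4255 (H = -7892/8510 = -7892*1/8510 = -3946/4255 ≈ -0.92738)
M(x) = 16 (M(x) = 4² = 16)
(20356 + H) + M(83) = (20356 - 3946/4255) + 16 = 86610834/4255 + 16 = 86678914/4255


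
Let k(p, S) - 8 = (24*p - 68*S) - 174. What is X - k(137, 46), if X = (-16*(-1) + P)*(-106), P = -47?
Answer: 3292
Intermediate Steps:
k(p, S) = -166 - 68*S + 24*p (k(p, S) = 8 + ((24*p - 68*S) - 174) = 8 + ((-68*S + 24*p) - 174) = 8 + (-174 - 68*S + 24*p) = -166 - 68*S + 24*p)
X = 3286 (X = (-16*(-1) - 47)*(-106) = (16 - 47)*(-106) = -31*(-106) = 3286)
X - k(137, 46) = 3286 - (-166 - 68*46 + 24*137) = 3286 - (-166 - 3128 + 3288) = 3286 - 1*(-6) = 3286 + 6 = 3292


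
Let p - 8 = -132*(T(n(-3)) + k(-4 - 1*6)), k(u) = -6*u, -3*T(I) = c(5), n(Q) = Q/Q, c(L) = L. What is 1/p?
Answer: -1/7692 ≈ -0.00013001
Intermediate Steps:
n(Q) = 1
T(I) = -5/3 (T(I) = -⅓*5 = -5/3)
p = -7692 (p = 8 - 132*(-5/3 - 6*(-4 - 1*6)) = 8 - 132*(-5/3 - 6*(-4 - 6)) = 8 - 132*(-5/3 - 6*(-10)) = 8 - 132*(-5/3 + 60) = 8 - 132*175/3 = 8 - 7700 = -7692)
1/p = 1/(-7692) = -1/7692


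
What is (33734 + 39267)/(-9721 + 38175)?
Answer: 73001/28454 ≈ 2.5656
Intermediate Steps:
(33734 + 39267)/(-9721 + 38175) = 73001/28454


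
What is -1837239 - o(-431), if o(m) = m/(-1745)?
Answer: -3205982486/1745 ≈ -1.8372e+6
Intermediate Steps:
o(m) = -m/1745 (o(m) = m*(-1/1745) = -m/1745)
-1837239 - o(-431) = -1837239 - (-1)*(-431)/1745 = -1837239 - 1*431/1745 = -1837239 - 431/1745 = -3205982486/1745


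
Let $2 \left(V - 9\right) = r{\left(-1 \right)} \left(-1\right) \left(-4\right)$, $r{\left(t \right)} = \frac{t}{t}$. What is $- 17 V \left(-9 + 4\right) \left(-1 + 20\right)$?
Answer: $17765$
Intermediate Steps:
$r{\left(t \right)} = 1$
$V = 11$ ($V = 9 + \frac{1 \left(-1\right) \left(-4\right)}{2} = 9 + \frac{\left(-1\right) \left(-4\right)}{2} = 9 + \frac{1}{2} \cdot 4 = 9 + 2 = 11$)
$- 17 V \left(-9 + 4\right) \left(-1 + 20\right) = \left(-17\right) 11 \left(-9 + 4\right) \left(-1 + 20\right) = - 187 \left(\left(-5\right) 19\right) = \left(-187\right) \left(-95\right) = 17765$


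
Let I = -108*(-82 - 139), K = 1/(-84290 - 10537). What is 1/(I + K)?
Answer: 94827/2263330835 ≈ 4.1897e-5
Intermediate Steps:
K = -1/94827 (K = 1/(-94827) = -1/94827 ≈ -1.0546e-5)
I = 23868 (I = -108*(-221) = 23868)
1/(I + K) = 1/(23868 - 1/94827) = 1/(2263330835/94827) = 94827/2263330835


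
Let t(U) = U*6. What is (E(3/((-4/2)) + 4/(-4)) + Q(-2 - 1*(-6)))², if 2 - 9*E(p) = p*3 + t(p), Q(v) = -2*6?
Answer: 27889/324 ≈ 86.077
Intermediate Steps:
t(U) = 6*U
Q(v) = -12
E(p) = 2/9 - p (E(p) = 2/9 - (p*3 + 6*p)/9 = 2/9 - (3*p + 6*p)/9 = 2/9 - p)
(E(3/((-4/2)) + 4/(-4)) + Q(-2 - 1*(-6)))² = ((2/9 - (3/((-4/2)) + 4/(-4))) - 12)² = ((2/9 - (3/((-4*½)) + 4*(-¼))) - 12)² = ((2/9 - (3/(-2) - 1)) - 12)² = ((2/9 - (3*(-½) - 1)) - 12)² = ((2/9 - (-3/2 - 1)) - 12)² = ((2/9 - 1*(-5/2)) - 12)² = ((2/9 + 5/2) - 12)² = (49/18 - 12)² = (-167/18)² = 27889/324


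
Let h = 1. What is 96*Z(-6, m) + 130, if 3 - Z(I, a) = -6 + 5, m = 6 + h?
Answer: 514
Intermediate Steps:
m = 7 (m = 6 + 1 = 7)
Z(I, a) = 4 (Z(I, a) = 3 - (-6 + 5) = 3 - 1*(-1) = 3 + 1 = 4)
96*Z(-6, m) + 130 = 96*4 + 130 = 384 + 130 = 514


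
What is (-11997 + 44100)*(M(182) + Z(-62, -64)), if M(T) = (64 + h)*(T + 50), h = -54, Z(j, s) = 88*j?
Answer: -100675008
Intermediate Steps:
M(T) = 500 + 10*T (M(T) = (64 - 54)*(T + 50) = 10*(50 + T) = 500 + 10*T)
(-11997 + 44100)*(M(182) + Z(-62, -64)) = (-11997 + 44100)*((500 + 10*182) + 88*(-62)) = 32103*((500 + 1820) - 5456) = 32103*(2320 - 5456) = 32103*(-3136) = -100675008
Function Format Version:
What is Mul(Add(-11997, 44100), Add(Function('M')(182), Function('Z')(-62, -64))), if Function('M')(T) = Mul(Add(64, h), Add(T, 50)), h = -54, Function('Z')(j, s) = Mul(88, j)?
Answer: -100675008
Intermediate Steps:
Function('M')(T) = Add(500, Mul(10, T)) (Function('M')(T) = Mul(Add(64, -54), Add(T, 50)) = Mul(10, Add(50, T)) = Add(500, Mul(10, T)))
Mul(Add(-11997, 44100), Add(Function('M')(182), Function('Z')(-62, -64))) = Mul(Add(-11997, 44100), Add(Add(500, Mul(10, 182)), Mul(88, -62))) = Mul(32103, Add(Add(500, 1820), -5456)) = Mul(32103, Add(2320, -5456)) = Mul(32103, -3136) = -100675008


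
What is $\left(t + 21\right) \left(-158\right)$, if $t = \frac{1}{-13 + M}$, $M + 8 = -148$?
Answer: $- \frac{560584}{169} \approx -3317.1$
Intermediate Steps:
$M = -156$ ($M = -8 - 148 = -156$)
$t = - \frac{1}{169}$ ($t = \frac{1}{-13 - 156} = \frac{1}{-169} = - \frac{1}{169} \approx -0.0059172$)
$\left(t + 21\right) \left(-158\right) = \left(- \frac{1}{169} + 21\right) \left(-158\right) = \frac{3548}{169} \left(-158\right) = - \frac{560584}{169}$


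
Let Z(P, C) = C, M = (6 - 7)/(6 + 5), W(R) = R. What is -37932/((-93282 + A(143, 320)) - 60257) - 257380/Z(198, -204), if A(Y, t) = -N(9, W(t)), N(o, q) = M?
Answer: 532820353/422232 ≈ 1261.9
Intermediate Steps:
M = -1/11 ≈ -0.090909
N(o, q) = -1/11
A(Y, t) = 1/11 (A(Y, t) = -1*(-1/11) = 1/11)
-37932/((-93282 + A(143, 320)) - 60257) - 257380/Z(198, -204) = -37932/((-93282 + 1/11) - 60257) - 257380/(-204) = -37932/(-1026101/11 - 60257) - 257380*(-1/204) = -37932/(-1688928/11) + 3785/3 = -37932*(-11/1688928) + 3785/3 = 34771/140744 + 3785/3 = 532820353/422232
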